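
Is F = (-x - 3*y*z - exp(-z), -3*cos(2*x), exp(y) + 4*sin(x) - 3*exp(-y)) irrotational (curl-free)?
No, ∇×F = (exp(y) + 3*exp(-y), -3*y - 4*cos(x) + exp(-z), 3*z + 6*sin(2*x))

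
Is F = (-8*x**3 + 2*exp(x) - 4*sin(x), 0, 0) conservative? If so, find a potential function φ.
Yes, F is conservative. φ = -2*x**4 + 2*exp(x) + 4*cos(x)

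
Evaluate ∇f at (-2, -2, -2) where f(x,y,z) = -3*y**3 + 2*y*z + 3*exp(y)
(0, -40 + 3*exp(-2), -4)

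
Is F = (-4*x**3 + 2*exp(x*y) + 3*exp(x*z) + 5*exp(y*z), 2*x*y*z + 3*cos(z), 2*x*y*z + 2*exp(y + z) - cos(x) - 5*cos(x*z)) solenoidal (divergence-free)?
No, ∇·F = -12*x**2 + 2*x*y + 2*x*z + 5*x*sin(x*z) + 2*y*exp(x*y) + 3*z*exp(x*z) + 2*exp(y + z)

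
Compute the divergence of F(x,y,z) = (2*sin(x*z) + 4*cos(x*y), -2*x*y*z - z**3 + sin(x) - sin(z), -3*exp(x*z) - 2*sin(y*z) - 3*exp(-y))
-2*x*z - 3*x*exp(x*z) - 4*y*sin(x*y) - 2*y*cos(y*z) + 2*z*cos(x*z)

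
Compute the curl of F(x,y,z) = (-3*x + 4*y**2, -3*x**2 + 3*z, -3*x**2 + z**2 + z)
(-3, 6*x, -6*x - 8*y)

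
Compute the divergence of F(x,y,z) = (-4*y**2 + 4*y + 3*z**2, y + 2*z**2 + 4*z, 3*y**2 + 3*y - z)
0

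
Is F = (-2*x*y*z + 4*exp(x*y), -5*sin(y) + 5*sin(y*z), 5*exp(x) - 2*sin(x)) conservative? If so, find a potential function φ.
No, ∇×F = (-5*y*cos(y*z), -2*x*y - 5*exp(x) + 2*cos(x), 2*x*(z - 2*exp(x*y))) ≠ 0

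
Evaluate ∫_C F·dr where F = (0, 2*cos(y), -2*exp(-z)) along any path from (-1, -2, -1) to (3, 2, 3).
-2*E + 2*exp(-3) + 4*sin(2)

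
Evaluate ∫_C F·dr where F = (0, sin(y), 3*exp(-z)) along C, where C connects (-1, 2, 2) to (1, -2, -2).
-6*sinh(2)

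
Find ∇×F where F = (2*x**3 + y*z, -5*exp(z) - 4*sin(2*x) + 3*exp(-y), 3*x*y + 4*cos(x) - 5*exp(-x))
(3*x + 5*exp(z), -2*y + 4*sin(x) - 5*exp(-x), -z - 8*cos(2*x))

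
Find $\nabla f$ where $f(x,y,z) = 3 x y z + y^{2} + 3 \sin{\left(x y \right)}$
(3*y*(z + cos(x*y)), 3*x*z + 3*x*cos(x*y) + 2*y, 3*x*y)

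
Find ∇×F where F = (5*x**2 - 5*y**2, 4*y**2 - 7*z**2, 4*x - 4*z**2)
(14*z, -4, 10*y)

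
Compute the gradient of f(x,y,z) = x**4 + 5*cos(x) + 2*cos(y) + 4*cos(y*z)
(4*x**3 - 5*sin(x), -4*z*sin(y*z) - 2*sin(y), -4*y*sin(y*z))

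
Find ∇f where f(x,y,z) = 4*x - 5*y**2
(4, -10*y, 0)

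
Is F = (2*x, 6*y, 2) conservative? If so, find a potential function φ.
Yes, F is conservative. φ = x**2 + 3*y**2 + 2*z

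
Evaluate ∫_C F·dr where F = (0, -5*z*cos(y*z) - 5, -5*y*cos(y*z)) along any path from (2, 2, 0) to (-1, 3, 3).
-5 - 5*sin(9)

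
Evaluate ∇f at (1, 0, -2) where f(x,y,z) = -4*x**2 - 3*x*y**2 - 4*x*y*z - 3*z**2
(-8, 8, 12)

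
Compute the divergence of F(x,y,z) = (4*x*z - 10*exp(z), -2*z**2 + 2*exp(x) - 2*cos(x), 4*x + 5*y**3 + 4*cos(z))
4*z - 4*sin(z)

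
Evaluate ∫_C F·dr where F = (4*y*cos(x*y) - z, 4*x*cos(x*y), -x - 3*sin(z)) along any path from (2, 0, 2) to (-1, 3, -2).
2 - 4*sin(3)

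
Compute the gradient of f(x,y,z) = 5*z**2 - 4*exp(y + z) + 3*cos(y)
(0, -4*exp(y + z) - 3*sin(y), 10*z - 4*exp(y + z))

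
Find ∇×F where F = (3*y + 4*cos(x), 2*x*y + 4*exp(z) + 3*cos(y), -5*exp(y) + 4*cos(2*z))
(-5*exp(y) - 4*exp(z), 0, 2*y - 3)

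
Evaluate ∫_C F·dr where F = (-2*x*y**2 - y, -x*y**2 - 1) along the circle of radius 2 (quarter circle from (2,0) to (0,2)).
6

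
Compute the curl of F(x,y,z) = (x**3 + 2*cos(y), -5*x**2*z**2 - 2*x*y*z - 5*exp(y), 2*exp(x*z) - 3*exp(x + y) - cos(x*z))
(10*x**2*z + 2*x*y - 3*exp(x + y), -2*z*exp(x*z) - z*sin(x*z) + 3*exp(x + y), -10*x*z**2 - 2*y*z + 2*sin(y))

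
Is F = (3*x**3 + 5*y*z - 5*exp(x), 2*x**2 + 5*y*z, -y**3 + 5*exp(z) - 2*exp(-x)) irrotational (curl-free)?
No, ∇×F = (y*(-3*y - 5), 5*y - 2*exp(-x), 4*x - 5*z)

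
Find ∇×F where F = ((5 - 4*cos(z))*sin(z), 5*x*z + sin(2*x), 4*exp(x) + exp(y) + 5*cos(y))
(-5*x + exp(y) - 5*sin(y), -4*exp(x) + 5*cos(z) - 4*cos(2*z), 5*z + 2*cos(2*x))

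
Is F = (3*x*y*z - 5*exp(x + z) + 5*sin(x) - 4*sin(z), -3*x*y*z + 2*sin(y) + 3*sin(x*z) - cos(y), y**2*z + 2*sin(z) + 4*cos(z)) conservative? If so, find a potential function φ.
No, ∇×F = (3*x*y - 3*x*cos(x*z) + 2*y*z, 3*x*y - 5*exp(x + z) - 4*cos(z), 3*z*(-x - y + cos(x*z))) ≠ 0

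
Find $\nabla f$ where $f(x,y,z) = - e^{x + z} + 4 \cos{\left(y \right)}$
(-exp(x + z), -4*sin(y), -exp(x + z))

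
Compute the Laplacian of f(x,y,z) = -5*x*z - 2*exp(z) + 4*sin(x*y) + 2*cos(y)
-4*x**2*sin(x*y) - 4*y**2*sin(x*y) - 2*exp(z) - 2*cos(y)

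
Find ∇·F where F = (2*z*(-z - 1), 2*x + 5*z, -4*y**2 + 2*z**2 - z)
4*z - 1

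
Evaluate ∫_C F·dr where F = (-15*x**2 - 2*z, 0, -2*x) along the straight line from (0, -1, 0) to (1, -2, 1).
-7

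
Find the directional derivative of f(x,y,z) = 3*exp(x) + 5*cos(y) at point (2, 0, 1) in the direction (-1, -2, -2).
-exp(2)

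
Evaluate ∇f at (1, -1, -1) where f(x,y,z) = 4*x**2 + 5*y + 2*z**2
(8, 5, -4)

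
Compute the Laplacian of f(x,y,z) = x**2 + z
2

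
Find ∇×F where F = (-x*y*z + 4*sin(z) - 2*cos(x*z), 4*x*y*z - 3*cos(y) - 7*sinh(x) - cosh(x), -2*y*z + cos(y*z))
(-4*x*y - z*sin(y*z) - 2*z, -x*y + 2*x*sin(x*z) + 4*cos(z), x*z + 4*y*z - sinh(x) - 7*cosh(x))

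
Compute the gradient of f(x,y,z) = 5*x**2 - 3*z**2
(10*x, 0, -6*z)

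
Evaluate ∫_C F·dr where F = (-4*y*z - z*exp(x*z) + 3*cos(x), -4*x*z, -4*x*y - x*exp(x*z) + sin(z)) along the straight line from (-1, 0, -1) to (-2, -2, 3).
-48 - 3*sin(2) - exp(-6) + cos(1) - cos(3) + 3*sin(1) + E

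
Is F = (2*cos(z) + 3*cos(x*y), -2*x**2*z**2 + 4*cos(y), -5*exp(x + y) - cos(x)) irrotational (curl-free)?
No, ∇×F = (4*x**2*z - 5*exp(x + y), 5*exp(x + y) - sin(x) - 2*sin(z), x*(-4*z**2 + 3*sin(x*y)))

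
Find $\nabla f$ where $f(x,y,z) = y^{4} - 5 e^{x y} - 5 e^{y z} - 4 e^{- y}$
(-5*y*exp(x*y), -5*x*exp(x*y) + 4*y**3 - 5*z*exp(y*z) + 4*exp(-y), -5*y*exp(y*z))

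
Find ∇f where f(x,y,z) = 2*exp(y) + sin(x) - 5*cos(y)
(cos(x), 2*exp(y) + 5*sin(y), 0)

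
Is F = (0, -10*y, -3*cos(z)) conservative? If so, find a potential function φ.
Yes, F is conservative. φ = -5*y**2 - 3*sin(z)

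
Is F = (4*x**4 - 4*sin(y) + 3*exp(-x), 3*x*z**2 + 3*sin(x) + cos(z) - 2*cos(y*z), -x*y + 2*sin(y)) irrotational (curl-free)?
No, ∇×F = (-6*x*z - x - 2*y*sin(y*z) + sin(z) + 2*cos(y), y, 3*z**2 + 3*cos(x) + 4*cos(y))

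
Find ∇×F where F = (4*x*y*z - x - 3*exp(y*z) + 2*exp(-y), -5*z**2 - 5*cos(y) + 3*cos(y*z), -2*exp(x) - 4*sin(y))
(3*y*sin(y*z) + 10*z - 4*cos(y), 4*x*y - 3*y*exp(y*z) + 2*exp(x), -4*x*z + 3*z*exp(y*z) + 2*exp(-y))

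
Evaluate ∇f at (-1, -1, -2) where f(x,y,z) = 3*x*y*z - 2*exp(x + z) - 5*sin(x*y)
(-2*exp(-3) + 5*cos(1) + 6, 5*cos(1) + 6, 3 - 2*exp(-3))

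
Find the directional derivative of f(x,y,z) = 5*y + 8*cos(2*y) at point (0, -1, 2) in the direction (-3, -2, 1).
-sqrt(14)*(5 + 16*sin(2))/7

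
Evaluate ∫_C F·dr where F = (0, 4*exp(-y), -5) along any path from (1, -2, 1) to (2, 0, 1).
-4 + 4*exp(2)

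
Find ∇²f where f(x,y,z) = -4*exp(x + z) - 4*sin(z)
-8*exp(x + z) + 4*sin(z)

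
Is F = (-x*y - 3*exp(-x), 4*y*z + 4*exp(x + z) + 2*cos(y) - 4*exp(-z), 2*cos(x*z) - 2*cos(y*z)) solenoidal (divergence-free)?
No, ∇·F = -2*x*sin(x*z) + 2*y*sin(y*z) - y + 4*z - 2*sin(y) + 3*exp(-x)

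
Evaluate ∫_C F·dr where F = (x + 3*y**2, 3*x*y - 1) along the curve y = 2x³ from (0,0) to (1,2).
75/14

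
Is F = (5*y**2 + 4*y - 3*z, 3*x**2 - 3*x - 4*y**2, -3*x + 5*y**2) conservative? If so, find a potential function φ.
No, ∇×F = (10*y, 0, 6*x - 10*y - 7) ≠ 0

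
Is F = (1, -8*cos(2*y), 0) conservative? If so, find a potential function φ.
Yes, F is conservative. φ = x - 4*sin(2*y)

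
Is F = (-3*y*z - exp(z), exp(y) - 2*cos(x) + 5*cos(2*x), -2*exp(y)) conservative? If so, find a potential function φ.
No, ∇×F = (-2*exp(y), -3*y - exp(z), 3*z + 2*sin(x) - 10*sin(2*x)) ≠ 0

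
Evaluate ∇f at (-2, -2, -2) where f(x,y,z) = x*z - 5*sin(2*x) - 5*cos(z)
(-2 - 10*cos(4), 0, -5*sin(2) - 2)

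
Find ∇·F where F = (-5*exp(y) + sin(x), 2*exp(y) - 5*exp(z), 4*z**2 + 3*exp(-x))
8*z + 2*exp(y) + cos(x)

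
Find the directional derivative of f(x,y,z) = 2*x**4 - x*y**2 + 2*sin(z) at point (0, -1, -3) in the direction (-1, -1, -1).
sqrt(3)*(1 - 2*cos(3))/3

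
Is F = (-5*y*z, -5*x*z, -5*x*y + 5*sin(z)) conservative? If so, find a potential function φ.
Yes, F is conservative. φ = -5*x*y*z - 5*cos(z)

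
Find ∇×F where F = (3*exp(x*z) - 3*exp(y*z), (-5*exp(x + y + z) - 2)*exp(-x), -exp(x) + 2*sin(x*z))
(5*exp(y + z), 3*x*exp(x*z) - 3*y*exp(y*z) - 2*z*cos(x*z) + exp(x), 3*z*exp(y*z) + 2*exp(-x))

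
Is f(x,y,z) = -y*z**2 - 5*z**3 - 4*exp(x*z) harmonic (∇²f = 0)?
No, ∇²f = -4*x**2*exp(x*z) - 2*y - 4*z**2*exp(x*z) - 30*z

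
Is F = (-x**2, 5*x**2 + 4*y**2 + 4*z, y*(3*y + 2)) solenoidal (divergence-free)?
No, ∇·F = -2*x + 8*y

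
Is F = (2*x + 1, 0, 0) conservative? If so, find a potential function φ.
Yes, F is conservative. φ = x*(x + 1)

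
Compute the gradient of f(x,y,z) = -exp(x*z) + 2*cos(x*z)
(-z*(exp(x*z) + 2*sin(x*z)), 0, -x*(exp(x*z) + 2*sin(x*z)))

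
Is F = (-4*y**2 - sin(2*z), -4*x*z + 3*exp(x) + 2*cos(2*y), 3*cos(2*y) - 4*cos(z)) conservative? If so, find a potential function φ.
No, ∇×F = (4*x - 6*sin(2*y), -2*cos(2*z), 8*y - 4*z + 3*exp(x)) ≠ 0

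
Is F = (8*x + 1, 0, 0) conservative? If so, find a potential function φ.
Yes, F is conservative. φ = x*(4*x + 1)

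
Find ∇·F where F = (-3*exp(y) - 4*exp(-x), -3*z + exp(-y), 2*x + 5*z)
5 - exp(-y) + 4*exp(-x)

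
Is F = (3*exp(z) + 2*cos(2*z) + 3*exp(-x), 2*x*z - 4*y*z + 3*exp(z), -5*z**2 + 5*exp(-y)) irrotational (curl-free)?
No, ∇×F = (-2*x + 4*y - 3*exp(z) - 5*exp(-y), 3*exp(z) - 4*sin(2*z), 2*z)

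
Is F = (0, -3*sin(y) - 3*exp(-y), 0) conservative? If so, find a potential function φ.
Yes, F is conservative. φ = 3*cos(y) + 3*exp(-y)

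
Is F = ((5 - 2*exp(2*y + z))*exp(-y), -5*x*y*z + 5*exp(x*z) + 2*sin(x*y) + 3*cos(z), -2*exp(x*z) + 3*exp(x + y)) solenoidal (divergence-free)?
No, ∇·F = x*(-5*z - 2*exp(x*z) + 2*cos(x*y))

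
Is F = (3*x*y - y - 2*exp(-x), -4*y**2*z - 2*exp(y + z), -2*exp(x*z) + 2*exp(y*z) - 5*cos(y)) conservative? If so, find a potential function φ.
No, ∇×F = (4*y**2 + 2*z*exp(y*z) + 2*exp(y + z) + 5*sin(y), 2*z*exp(x*z), 1 - 3*x) ≠ 0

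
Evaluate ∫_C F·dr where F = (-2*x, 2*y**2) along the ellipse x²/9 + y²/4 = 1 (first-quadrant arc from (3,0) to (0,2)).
43/3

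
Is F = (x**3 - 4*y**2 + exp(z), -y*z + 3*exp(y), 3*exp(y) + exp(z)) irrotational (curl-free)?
No, ∇×F = (y + 3*exp(y), exp(z), 8*y)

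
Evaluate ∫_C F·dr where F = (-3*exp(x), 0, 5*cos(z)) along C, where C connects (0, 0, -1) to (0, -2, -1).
0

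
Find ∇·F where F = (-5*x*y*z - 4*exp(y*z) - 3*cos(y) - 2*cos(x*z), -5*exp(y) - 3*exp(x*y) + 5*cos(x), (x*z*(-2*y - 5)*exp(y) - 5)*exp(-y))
-x*(2*y + 5) - 3*x*exp(x*y) - 5*y*z + 2*z*sin(x*z) - 5*exp(y)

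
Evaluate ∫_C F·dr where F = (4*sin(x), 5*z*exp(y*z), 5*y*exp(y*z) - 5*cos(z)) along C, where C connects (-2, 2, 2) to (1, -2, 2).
-10*sinh(4) - 4*cos(1) + 4*cos(2)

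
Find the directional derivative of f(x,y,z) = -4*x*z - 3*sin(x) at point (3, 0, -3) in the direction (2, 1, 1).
sqrt(6)*(2 - cos(3))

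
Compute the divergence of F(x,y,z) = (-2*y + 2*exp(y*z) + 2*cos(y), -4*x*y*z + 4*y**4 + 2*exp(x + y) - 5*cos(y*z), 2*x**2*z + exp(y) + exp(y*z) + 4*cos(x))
2*x**2 - 4*x*z + 16*y**3 + y*exp(y*z) + 5*z*sin(y*z) + 2*exp(x + y)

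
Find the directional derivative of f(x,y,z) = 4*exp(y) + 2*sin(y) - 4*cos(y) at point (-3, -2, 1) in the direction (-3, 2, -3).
2*sqrt(22)*((-2*sin(2) + cos(2))*exp(2) + 2)*exp(-2)/11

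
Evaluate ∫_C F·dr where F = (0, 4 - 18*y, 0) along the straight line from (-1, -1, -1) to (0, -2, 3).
-31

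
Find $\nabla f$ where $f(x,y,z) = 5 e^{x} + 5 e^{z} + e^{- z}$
(5*exp(x), 0, 5*exp(z) - exp(-z))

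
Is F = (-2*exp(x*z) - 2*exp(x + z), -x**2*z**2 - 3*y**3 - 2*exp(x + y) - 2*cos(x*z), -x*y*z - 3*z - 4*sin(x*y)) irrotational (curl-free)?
No, ∇×F = (x*(2*x*z - z - 2*sin(x*z) - 4*cos(x*y)), -2*x*exp(x*z) + y*z + 4*y*cos(x*y) - 2*exp(x + z), -2*x*z**2 + 2*z*sin(x*z) - 2*exp(x + y))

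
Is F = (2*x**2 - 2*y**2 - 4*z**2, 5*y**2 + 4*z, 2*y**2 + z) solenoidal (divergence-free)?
No, ∇·F = 4*x + 10*y + 1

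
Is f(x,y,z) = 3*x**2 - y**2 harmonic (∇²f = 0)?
No, ∇²f = 4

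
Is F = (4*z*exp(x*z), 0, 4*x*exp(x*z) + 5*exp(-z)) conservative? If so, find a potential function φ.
Yes, F is conservative. φ = 4*exp(x*z) - 5*exp(-z)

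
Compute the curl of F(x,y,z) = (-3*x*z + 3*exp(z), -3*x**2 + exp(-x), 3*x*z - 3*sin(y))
(-3*cos(y), -3*x - 3*z + 3*exp(z), -6*x - exp(-x))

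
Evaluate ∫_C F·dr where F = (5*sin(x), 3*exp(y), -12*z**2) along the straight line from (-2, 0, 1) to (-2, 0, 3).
-104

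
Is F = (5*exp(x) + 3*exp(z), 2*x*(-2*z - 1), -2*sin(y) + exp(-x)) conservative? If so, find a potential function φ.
No, ∇×F = (4*x - 2*cos(y), 3*exp(z) + exp(-x), -4*z - 2) ≠ 0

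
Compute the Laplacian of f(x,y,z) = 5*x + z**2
2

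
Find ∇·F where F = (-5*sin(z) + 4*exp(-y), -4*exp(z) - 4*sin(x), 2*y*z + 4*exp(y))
2*y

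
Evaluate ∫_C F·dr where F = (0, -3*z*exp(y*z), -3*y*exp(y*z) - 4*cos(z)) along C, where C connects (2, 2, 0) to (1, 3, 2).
-3*exp(6) - 4*sin(2) + 3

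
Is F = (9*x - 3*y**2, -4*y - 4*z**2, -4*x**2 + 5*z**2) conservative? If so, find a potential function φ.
No, ∇×F = (8*z, 8*x, 6*y) ≠ 0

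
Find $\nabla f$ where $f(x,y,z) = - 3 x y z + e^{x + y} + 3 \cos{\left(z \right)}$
(-3*y*z + exp(x + y), -3*x*z + exp(x + y), -3*x*y - 3*sin(z))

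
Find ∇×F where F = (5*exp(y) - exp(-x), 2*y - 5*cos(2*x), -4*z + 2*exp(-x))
(0, 2*exp(-x), -5*exp(y) + 10*sin(2*x))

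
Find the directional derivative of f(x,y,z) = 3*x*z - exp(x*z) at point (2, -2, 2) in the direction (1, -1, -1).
0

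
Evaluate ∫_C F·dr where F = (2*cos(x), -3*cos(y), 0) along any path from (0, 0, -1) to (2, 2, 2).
-sin(2)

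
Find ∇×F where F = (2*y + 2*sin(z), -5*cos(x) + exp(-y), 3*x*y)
(3*x, -3*y + 2*cos(z), 5*sin(x) - 2)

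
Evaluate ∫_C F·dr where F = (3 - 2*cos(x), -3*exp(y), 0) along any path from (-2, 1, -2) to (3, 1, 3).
-2*sin(2) - 2*sin(3) + 15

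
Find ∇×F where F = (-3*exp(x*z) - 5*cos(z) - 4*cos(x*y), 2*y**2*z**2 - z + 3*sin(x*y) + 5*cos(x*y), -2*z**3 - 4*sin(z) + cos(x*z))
(-4*y**2*z + 1, -3*x*exp(x*z) + z*sin(x*z) + 5*sin(z), -4*x*sin(x*y) - 5*y*sin(x*y) + 3*y*cos(x*y))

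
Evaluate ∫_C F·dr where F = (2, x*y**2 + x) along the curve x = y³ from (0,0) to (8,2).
92/3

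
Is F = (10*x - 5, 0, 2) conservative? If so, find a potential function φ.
Yes, F is conservative. φ = 5*x**2 - 5*x + 2*z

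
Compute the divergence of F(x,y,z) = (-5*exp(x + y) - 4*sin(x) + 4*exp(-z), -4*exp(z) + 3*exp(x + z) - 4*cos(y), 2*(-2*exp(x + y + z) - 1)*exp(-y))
-5*exp(x + y) - 4*exp(x + z) + 4*sin(y) - 4*cos(x)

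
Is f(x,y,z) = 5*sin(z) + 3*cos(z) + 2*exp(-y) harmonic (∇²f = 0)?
No, ∇²f = -5*sin(z) - 3*cos(z) + 2*exp(-y)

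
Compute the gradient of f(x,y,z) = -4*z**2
(0, 0, -8*z)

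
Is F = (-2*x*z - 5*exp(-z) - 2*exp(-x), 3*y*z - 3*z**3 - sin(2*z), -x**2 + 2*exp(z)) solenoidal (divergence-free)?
No, ∇·F = z + 2*exp(z) + 2*exp(-x)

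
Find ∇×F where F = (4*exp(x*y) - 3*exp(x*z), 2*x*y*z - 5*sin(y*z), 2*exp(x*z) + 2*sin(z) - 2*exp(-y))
(-2*x*y + 5*y*cos(y*z) + 2*exp(-y), (-3*x - 2*z)*exp(x*z), -4*x*exp(x*y) + 2*y*z)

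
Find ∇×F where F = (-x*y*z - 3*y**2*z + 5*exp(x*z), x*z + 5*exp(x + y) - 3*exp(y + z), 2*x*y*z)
(2*x*z - x + 3*exp(y + z), -x*y + 5*x*exp(x*z) - 3*y**2 - 2*y*z, x*z + 6*y*z + z + 5*exp(x + y))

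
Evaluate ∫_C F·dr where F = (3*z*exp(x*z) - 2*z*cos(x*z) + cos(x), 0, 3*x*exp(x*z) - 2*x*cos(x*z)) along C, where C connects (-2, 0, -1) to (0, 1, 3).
-3*exp(2) + 3*sin(2) + 3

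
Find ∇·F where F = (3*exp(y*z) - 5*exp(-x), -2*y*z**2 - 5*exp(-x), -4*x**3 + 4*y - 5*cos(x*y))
-2*z**2 + 5*exp(-x)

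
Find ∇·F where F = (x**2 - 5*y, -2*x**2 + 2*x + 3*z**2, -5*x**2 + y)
2*x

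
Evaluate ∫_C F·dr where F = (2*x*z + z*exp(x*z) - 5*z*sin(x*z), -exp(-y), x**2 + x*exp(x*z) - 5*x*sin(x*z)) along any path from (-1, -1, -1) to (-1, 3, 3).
-2*E + 5*cos(3) - 5*cos(1) + 2*exp(-3) + 4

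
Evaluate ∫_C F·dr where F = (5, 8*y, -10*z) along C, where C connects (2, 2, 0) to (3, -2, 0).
5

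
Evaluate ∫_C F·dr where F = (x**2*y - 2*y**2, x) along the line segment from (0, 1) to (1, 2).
-43/12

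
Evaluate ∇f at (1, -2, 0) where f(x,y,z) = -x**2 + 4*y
(-2, 4, 0)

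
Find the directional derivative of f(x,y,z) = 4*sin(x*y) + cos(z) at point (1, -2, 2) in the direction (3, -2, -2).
2*sqrt(17)*(sin(2) - 16*cos(2))/17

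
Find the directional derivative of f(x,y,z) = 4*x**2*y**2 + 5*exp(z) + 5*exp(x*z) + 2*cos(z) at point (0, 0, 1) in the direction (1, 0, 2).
sqrt(5)*(-4*sin(1) + 5 + 10*E)/5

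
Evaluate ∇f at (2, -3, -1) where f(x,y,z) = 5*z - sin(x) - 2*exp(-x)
(2*exp(-2) - cos(2), 0, 5)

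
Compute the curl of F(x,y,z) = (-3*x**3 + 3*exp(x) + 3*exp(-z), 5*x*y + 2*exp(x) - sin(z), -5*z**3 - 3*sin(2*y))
(-6*cos(2*y) + cos(z), -3*exp(-z), 5*y + 2*exp(x))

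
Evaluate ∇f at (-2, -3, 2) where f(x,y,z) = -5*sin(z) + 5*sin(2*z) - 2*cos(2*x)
(-4*sin(4), 0, 10*cos(4) - 5*cos(2))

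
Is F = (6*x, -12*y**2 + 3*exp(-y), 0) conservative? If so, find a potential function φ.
Yes, F is conservative. φ = 3*x**2 - 4*y**3 - 3*exp(-y)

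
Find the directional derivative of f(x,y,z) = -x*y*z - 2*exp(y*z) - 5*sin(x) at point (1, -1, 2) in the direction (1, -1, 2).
sqrt(6)*(-5*exp(2)*cos(1) + 8 + 6*exp(2))*exp(-2)/6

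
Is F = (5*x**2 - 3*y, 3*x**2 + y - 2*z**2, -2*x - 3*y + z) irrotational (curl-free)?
No, ∇×F = (4*z - 3, 2, 6*x + 3)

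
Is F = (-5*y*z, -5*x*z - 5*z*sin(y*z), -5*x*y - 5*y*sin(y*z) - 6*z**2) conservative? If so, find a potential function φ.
Yes, F is conservative. φ = -5*x*y*z - 2*z**3 + 5*cos(y*z)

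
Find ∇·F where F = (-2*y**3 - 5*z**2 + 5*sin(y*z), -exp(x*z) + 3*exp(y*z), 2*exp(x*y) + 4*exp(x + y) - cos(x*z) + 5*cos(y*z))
x*sin(x*z) - 5*y*sin(y*z) + 3*z*exp(y*z)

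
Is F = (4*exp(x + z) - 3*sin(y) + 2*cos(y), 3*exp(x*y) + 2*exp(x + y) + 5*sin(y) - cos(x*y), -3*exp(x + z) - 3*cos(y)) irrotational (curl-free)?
No, ∇×F = (3*sin(y), 7*exp(x + z), 3*y*exp(x*y) + y*sin(x*y) + 2*exp(x + y) + 2*sin(y) + 3*cos(y))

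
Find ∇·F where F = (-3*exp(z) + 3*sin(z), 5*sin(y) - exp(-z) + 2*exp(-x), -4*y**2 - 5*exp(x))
5*cos(y)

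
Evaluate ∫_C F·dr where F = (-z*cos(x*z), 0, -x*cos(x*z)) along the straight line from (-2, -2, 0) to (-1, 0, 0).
0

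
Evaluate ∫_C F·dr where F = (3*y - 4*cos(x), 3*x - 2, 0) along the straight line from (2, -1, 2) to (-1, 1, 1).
-1 + 4*sin(1) + 4*sin(2)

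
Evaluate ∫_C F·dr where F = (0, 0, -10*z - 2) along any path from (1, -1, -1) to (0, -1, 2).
-21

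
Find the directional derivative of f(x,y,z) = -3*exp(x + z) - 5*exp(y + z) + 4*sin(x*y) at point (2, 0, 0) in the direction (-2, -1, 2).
-13/3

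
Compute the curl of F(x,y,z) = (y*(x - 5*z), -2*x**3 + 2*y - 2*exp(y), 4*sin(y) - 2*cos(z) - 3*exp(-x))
(4*cos(y), -5*y - 3*exp(-x), -6*x**2 - x + 5*z)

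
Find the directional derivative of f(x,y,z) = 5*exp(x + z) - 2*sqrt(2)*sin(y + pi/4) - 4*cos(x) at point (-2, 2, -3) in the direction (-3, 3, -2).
sqrt(22)*(-25 - 6*exp(5)*cos(2) + 18*exp(5)*sin(2))*exp(-5)/22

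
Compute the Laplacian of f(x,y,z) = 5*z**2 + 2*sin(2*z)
10 - 8*sin(2*z)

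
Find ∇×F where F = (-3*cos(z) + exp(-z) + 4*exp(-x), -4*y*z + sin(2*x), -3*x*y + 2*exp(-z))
(-3*x + 4*y, 3*y + 3*sin(z) - exp(-z), 2*cos(2*x))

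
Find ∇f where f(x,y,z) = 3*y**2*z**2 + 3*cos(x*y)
(-3*y*sin(x*y), -3*x*sin(x*y) + 6*y*z**2, 6*y**2*z)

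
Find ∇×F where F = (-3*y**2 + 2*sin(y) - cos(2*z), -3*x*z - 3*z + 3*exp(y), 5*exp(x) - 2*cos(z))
(3*x + 3, -5*exp(x) + 2*sin(2*z), 6*y - 3*z - 2*cos(y))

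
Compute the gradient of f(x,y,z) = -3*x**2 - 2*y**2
(-6*x, -4*y, 0)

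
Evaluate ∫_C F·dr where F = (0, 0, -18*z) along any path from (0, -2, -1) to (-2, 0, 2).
-27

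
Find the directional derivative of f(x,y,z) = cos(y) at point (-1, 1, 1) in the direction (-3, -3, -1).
3*sqrt(19)*sin(1)/19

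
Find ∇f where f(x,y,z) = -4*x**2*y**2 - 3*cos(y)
(-8*x*y**2, -8*x**2*y + 3*sin(y), 0)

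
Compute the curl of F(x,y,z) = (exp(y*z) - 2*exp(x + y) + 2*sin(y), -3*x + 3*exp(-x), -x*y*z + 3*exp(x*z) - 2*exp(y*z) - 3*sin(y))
(-x*z - 2*z*exp(y*z) - 3*cos(y), y*z + y*exp(y*z) - 3*z*exp(x*z), -z*exp(y*z) + 2*exp(x + y) - 2*cos(y) - 3 - 3*exp(-x))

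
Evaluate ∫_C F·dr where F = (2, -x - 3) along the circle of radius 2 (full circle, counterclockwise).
-4*pi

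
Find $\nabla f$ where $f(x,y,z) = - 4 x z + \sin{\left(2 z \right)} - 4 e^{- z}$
(-4*z, 0, -4*x + 2*cos(2*z) + 4*exp(-z))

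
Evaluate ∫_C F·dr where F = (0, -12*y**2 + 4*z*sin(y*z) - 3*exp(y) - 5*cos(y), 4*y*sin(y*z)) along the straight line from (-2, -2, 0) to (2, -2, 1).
4 - 4*cos(2)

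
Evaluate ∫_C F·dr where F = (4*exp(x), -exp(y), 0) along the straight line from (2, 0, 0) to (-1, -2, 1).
-4*exp(2) - exp(-2) + 1 + 4*exp(-1)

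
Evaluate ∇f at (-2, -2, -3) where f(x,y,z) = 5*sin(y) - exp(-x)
(exp(2), 5*cos(2), 0)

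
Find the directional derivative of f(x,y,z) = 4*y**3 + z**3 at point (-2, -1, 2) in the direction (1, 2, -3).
-6*sqrt(14)/7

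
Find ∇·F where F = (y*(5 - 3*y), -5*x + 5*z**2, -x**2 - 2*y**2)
0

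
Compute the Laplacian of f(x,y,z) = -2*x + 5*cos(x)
-5*cos(x)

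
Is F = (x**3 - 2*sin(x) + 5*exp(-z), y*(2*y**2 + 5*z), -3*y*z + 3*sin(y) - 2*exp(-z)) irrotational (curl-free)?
No, ∇×F = (-5*y - 3*z + 3*cos(y), -5*exp(-z), 0)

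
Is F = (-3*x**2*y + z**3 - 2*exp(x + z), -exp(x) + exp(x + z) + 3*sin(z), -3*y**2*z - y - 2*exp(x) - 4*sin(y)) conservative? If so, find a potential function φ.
No, ∇×F = (-6*y*z - exp(x + z) - 4*cos(y) - 3*cos(z) - 1, 3*z**2 + 2*exp(x) - 2*exp(x + z), 3*x**2 - exp(x) + exp(x + z)) ≠ 0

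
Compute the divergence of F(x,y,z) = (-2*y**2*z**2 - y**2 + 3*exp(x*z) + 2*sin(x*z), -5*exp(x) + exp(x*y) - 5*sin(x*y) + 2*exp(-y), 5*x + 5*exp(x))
x*exp(x*y) - 5*x*cos(x*y) + 3*z*exp(x*z) + 2*z*cos(x*z) - 2*exp(-y)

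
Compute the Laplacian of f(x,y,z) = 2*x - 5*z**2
-10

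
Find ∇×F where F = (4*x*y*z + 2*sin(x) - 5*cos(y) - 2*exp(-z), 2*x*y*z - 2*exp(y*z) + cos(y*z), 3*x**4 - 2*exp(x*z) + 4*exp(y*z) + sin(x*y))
(-2*x*y + x*cos(x*y) + 2*y*exp(y*z) + y*sin(y*z) + 4*z*exp(y*z), -12*x**3 + 4*x*y - y*cos(x*y) + 2*z*exp(x*z) + 2*exp(-z), -4*x*z + 2*y*z - 5*sin(y))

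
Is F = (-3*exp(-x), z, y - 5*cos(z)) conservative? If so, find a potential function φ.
Yes, F is conservative. φ = y*z - 5*sin(z) + 3*exp(-x)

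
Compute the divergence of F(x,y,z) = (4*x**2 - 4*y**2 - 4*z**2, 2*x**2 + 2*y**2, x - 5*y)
8*x + 4*y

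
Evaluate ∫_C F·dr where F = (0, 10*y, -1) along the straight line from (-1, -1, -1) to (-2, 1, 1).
-2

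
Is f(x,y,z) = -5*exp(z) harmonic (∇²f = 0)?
No, ∇²f = -5*exp(z)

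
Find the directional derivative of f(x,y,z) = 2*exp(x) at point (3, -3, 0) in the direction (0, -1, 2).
0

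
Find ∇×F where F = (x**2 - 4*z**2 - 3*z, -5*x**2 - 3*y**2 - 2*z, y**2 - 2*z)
(2*y + 2, -8*z - 3, -10*x)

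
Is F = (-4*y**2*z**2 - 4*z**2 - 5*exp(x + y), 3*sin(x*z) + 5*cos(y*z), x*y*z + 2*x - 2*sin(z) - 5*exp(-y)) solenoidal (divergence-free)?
No, ∇·F = x*y - 5*z*sin(y*z) - 5*exp(x + y) - 2*cos(z)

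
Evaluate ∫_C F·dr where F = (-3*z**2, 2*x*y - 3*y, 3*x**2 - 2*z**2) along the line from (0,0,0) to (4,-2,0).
14/3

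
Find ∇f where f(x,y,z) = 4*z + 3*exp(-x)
(-3*exp(-x), 0, 4)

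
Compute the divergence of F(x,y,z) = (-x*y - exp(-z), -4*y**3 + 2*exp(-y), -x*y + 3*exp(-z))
-12*y**2 - y - 3*exp(-z) - 2*exp(-y)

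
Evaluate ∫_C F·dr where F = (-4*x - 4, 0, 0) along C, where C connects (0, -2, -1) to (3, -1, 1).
-30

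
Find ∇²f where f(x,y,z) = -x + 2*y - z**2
-2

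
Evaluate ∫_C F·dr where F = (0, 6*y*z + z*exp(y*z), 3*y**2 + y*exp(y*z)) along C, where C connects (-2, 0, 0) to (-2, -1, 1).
exp(-1) + 2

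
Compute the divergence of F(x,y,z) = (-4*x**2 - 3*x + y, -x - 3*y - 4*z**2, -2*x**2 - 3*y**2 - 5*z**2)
-8*x - 10*z - 6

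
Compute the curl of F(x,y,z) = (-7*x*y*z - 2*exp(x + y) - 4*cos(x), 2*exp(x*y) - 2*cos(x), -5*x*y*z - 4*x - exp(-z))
(-5*x*z, -7*x*y + 5*y*z + 4, 7*x*z + 2*y*exp(x*y) + 2*exp(x + y) + 2*sin(x))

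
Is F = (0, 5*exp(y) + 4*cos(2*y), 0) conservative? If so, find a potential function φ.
Yes, F is conservative. φ = 5*exp(y) + 2*sin(2*y)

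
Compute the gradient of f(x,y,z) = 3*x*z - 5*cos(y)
(3*z, 5*sin(y), 3*x)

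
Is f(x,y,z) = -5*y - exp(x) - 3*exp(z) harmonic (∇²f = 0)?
No, ∇²f = -exp(x) - 3*exp(z)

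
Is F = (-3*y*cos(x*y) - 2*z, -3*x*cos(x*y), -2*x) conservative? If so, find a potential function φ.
Yes, F is conservative. φ = -2*x*z - 3*sin(x*y)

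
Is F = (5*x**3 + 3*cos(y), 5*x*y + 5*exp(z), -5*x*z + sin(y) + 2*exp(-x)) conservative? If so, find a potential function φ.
No, ∇×F = (-5*exp(z) + cos(y), 5*z + 2*exp(-x), 5*y + 3*sin(y)) ≠ 0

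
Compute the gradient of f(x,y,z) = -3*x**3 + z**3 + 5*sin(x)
(-9*x**2 + 5*cos(x), 0, 3*z**2)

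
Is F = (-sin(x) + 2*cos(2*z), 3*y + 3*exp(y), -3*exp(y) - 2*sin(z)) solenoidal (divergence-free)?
No, ∇·F = 3*exp(y) - cos(x) - 2*cos(z) + 3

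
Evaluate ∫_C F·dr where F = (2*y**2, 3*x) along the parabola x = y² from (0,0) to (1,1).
2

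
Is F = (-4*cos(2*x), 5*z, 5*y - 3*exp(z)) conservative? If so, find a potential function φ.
Yes, F is conservative. φ = 5*y*z - 3*exp(z) - 2*sin(2*x)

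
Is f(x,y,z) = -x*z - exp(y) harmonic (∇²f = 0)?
No, ∇²f = -exp(y)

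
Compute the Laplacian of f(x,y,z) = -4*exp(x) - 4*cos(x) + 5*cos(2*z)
-4*exp(x) + 4*cos(x) - 20*cos(2*z)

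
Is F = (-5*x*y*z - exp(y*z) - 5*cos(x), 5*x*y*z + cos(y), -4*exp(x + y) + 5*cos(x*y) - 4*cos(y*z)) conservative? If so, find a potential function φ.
No, ∇×F = (-5*x*y - 5*x*sin(x*y) + 4*z*sin(y*z) - 4*exp(x + y), -5*x*y - y*exp(y*z) + 5*y*sin(x*y) + 4*exp(x + y), z*(5*x + 5*y + exp(y*z))) ≠ 0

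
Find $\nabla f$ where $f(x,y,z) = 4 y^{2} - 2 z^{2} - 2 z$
(0, 8*y, -4*z - 2)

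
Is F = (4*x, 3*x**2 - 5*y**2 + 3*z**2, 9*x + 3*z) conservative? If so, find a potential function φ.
No, ∇×F = (-6*z, -9, 6*x) ≠ 0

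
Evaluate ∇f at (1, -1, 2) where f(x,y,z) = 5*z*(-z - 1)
(0, 0, -25)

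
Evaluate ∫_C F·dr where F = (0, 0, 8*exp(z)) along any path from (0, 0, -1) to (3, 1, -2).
8*(1 - E)*exp(-2)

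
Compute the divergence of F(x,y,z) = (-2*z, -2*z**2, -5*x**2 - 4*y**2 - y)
0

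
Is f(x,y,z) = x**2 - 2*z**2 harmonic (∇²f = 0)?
No, ∇²f = -2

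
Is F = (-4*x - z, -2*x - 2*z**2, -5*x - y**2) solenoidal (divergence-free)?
No, ∇·F = -4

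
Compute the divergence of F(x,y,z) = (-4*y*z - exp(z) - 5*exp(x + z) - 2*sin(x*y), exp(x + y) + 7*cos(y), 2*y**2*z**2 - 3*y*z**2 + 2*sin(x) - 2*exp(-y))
4*y**2*z - 6*y*z - 2*y*cos(x*y) + exp(x + y) - 5*exp(x + z) - 7*sin(y)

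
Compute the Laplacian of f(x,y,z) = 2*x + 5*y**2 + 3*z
10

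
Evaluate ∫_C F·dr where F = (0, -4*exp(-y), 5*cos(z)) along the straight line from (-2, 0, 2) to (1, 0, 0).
-5*sin(2)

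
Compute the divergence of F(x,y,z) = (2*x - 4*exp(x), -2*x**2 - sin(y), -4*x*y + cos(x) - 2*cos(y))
-4*exp(x) - cos(y) + 2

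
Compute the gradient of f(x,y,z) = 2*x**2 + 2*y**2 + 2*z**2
(4*x, 4*y, 4*z)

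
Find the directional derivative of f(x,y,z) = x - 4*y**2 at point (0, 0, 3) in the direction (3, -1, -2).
3*sqrt(14)/14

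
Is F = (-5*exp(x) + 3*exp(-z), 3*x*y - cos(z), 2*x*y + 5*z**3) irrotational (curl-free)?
No, ∇×F = (2*x - sin(z), -2*y - 3*exp(-z), 3*y)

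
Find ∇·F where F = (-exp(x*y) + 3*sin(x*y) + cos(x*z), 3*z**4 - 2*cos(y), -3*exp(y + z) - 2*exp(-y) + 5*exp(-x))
-y*exp(x*y) + 3*y*cos(x*y) - z*sin(x*z) - 3*exp(y + z) + 2*sin(y)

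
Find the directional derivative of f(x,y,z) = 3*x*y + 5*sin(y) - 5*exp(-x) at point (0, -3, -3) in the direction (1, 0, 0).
-4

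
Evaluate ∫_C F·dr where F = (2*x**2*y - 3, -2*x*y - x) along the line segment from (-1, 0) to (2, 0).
-9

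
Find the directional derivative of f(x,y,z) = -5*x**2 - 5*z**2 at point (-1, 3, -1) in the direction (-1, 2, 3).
10*sqrt(14)/7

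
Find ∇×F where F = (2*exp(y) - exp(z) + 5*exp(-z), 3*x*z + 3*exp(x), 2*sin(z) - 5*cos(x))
(-3*x, -exp(z) - 5*sin(x) - 5*exp(-z), 3*z + 3*exp(x) - 2*exp(y))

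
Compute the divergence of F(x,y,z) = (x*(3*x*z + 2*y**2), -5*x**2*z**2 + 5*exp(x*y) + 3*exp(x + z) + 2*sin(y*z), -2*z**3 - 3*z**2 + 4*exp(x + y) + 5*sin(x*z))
6*x*z + 5*x*exp(x*y) + 5*x*cos(x*z) + 2*y**2 - 6*z**2 + 2*z*cos(y*z) - 6*z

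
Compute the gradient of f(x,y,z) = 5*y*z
(0, 5*z, 5*y)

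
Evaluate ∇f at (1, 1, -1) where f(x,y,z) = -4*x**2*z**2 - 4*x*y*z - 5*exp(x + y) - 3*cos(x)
(-5*exp(2) - 4 + 3*sin(1), 4 - 5*exp(2), 4)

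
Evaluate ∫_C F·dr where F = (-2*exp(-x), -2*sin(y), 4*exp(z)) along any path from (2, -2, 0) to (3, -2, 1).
-4 - 2*exp(-2) + 2*exp(-3) + 4*E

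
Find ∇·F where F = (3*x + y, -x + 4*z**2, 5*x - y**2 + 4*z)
7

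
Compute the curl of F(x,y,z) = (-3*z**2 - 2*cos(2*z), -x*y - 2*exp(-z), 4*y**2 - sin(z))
(8*y - 2*exp(-z), -6*z + 4*sin(2*z), -y)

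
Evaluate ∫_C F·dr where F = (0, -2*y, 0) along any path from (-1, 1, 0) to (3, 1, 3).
0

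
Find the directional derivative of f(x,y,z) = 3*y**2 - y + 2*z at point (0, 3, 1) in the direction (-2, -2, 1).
-32/3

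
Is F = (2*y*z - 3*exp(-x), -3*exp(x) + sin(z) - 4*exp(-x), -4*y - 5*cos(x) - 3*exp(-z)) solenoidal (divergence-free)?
No, ∇·F = 3*exp(-z) + 3*exp(-x)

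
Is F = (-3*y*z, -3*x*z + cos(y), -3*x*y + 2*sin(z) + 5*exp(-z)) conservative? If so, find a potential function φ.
Yes, F is conservative. φ = -3*x*y*z + sin(y) - 2*cos(z) - 5*exp(-z)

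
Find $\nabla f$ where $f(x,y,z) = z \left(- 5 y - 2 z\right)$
(0, -5*z, -5*y - 4*z)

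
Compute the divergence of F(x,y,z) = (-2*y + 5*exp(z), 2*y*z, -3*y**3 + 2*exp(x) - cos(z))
2*z + sin(z)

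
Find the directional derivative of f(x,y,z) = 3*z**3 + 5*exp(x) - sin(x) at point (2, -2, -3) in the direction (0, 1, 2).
162*sqrt(5)/5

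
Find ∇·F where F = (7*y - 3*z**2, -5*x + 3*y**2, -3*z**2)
6*y - 6*z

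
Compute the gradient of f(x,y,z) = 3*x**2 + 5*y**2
(6*x, 10*y, 0)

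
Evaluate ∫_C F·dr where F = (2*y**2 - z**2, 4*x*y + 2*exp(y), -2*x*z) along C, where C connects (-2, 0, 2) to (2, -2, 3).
-12 + 2*exp(-2)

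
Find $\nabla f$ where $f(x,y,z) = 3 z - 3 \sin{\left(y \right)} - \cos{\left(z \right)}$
(0, -3*cos(y), sin(z) + 3)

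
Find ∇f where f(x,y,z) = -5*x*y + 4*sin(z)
(-5*y, -5*x, 4*cos(z))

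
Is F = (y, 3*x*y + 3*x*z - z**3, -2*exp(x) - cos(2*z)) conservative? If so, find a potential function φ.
No, ∇×F = (-3*x + 3*z**2, 2*exp(x), 3*y + 3*z - 1) ≠ 0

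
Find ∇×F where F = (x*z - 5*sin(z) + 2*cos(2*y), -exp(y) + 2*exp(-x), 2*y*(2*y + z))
(8*y + 2*z, x - 5*cos(z), 4*sin(2*y) - 2*exp(-x))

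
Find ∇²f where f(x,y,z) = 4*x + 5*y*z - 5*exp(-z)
-5*exp(-z)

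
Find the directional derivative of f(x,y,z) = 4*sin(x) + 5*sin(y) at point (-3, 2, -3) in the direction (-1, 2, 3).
sqrt(14)*(5*cos(2) - 2*cos(3))/7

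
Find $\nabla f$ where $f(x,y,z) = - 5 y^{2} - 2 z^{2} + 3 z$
(0, -10*y, 3 - 4*z)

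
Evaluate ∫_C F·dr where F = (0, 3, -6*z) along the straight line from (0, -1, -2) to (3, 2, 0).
21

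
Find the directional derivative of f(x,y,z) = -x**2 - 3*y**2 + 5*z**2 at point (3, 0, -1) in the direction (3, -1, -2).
sqrt(14)/7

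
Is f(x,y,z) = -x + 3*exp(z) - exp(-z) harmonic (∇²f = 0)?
No, ∇²f = 3*exp(z) - exp(-z)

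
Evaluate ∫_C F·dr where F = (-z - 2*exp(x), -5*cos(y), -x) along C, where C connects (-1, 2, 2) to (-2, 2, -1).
-4 - 2*exp(-2) + 2*exp(-1)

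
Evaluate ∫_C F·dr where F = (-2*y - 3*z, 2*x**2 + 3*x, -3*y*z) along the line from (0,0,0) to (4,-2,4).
-52/3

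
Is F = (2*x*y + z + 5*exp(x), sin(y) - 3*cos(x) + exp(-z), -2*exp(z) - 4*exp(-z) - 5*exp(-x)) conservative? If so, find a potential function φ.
No, ∇×F = (exp(-z), 1 - 5*exp(-x), -2*x + 3*sin(x)) ≠ 0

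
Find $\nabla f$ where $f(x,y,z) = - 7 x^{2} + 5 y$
(-14*x, 5, 0)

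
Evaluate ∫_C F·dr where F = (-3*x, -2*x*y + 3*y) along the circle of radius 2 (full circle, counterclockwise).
0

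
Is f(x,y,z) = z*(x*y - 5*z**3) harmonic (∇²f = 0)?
No, ∇²f = -60*z**2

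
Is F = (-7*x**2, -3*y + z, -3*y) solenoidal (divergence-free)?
No, ∇·F = -14*x - 3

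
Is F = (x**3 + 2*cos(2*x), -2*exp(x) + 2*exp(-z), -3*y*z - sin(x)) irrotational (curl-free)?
No, ∇×F = (-3*z + 2*exp(-z), cos(x), -2*exp(x))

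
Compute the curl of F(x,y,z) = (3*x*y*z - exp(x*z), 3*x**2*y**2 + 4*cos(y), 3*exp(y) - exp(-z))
(3*exp(y), x*(3*y - exp(x*z)), 3*x*(2*y**2 - z))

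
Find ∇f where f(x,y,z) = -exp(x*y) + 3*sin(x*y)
(y*(-exp(x*y) + 3*cos(x*y)), x*(-exp(x*y) + 3*cos(x*y)), 0)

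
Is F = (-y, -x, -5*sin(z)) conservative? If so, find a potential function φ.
Yes, F is conservative. φ = -x*y + 5*cos(z)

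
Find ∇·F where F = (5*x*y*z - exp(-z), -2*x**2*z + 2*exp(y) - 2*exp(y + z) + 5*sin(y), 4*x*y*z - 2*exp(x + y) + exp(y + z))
4*x*y + 5*y*z + 2*exp(y) - exp(y + z) + 5*cos(y)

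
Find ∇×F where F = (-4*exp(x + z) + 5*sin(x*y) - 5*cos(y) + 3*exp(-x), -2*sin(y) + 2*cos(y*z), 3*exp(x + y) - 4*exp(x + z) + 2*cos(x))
(2*y*sin(y*z) + 3*exp(x + y), -3*exp(x + y) + 2*sin(x), -5*x*cos(x*y) - 5*sin(y))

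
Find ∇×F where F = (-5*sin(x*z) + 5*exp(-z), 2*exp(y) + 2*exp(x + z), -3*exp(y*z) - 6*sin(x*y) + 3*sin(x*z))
(-6*x*cos(x*y) - 3*z*exp(y*z) - 2*exp(x + z), -5*x*cos(x*z) + 6*y*cos(x*y) - 3*z*cos(x*z) - 5*exp(-z), 2*exp(x + z))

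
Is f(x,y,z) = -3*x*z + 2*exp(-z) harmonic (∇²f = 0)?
No, ∇²f = 2*exp(-z)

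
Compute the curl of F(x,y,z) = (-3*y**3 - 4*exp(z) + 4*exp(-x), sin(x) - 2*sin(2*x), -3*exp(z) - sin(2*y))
(-2*cos(2*y), -4*exp(z), 9*y**2 + cos(x) - 4*cos(2*x))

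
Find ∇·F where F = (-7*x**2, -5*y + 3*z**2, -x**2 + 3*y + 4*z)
-14*x - 1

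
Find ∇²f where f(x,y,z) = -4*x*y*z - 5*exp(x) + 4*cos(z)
-5*exp(x) - 4*cos(z)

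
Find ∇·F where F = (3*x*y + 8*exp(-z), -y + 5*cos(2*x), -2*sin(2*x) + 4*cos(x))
3*y - 1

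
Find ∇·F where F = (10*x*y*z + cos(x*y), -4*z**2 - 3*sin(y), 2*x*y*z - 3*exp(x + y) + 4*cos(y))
2*x*y + 10*y*z - y*sin(x*y) - 3*cos(y)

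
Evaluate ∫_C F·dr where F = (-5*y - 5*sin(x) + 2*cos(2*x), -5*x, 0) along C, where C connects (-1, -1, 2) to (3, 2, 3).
-25 + 5*cos(3) - 5*cos(1) + sin(6) + sin(2)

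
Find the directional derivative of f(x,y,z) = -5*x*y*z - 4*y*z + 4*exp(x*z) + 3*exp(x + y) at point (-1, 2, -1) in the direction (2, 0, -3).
2*sqrt(13)*(7 + 5*E)/13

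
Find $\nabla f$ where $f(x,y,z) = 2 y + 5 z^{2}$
(0, 2, 10*z)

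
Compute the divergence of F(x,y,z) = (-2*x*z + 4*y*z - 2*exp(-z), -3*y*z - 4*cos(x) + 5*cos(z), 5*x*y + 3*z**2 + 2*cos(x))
z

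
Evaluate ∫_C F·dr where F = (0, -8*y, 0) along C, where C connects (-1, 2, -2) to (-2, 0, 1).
16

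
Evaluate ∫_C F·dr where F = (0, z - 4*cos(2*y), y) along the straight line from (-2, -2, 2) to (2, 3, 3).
-2*sin(6) - 2*sin(4) + 13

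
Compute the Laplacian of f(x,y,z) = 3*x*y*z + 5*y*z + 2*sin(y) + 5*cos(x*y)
-5*x**2*cos(x*y) - 5*y**2*cos(x*y) - 2*sin(y)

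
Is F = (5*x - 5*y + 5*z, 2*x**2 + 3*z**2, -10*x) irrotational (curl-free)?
No, ∇×F = (-6*z, 15, 4*x + 5)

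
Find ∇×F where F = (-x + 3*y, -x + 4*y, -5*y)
(-5, 0, -4)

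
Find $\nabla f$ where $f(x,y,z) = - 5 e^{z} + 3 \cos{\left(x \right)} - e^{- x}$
(-3*sin(x) + exp(-x), 0, -5*exp(z))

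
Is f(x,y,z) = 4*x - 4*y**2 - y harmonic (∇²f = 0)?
No, ∇²f = -8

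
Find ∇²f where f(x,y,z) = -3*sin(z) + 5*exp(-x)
3*sin(z) + 5*exp(-x)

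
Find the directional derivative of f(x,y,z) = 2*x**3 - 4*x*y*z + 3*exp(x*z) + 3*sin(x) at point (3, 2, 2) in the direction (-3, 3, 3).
sqrt(3)*(-86/3 - cos(3) + exp(6))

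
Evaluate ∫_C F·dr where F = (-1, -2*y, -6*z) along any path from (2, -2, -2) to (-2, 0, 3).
-7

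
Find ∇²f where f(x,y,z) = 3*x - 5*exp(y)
-5*exp(y)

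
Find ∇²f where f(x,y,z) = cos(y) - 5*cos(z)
-cos(y) + 5*cos(z)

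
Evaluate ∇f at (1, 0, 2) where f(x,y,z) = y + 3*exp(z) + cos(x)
(-sin(1), 1, 3*exp(2))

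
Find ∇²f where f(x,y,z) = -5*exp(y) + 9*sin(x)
-5*exp(y) - 9*sin(x)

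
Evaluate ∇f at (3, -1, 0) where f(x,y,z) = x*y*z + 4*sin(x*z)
(0, 0, 9)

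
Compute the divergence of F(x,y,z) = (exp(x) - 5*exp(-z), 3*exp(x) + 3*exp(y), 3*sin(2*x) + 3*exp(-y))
exp(x) + 3*exp(y)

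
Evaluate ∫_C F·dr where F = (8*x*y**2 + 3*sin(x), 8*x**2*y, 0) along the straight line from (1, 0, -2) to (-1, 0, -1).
0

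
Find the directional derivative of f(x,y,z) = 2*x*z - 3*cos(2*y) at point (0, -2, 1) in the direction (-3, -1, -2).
3*sqrt(14)*(-1 + sin(4))/7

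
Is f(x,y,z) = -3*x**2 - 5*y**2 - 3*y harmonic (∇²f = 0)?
No, ∇²f = -16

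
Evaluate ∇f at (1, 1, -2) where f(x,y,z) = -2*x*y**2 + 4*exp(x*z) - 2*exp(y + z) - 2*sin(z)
(-2 - 8*exp(-2), -4 - 2*exp(-1), -2*exp(-1) + 4*exp(-2) - 2*cos(2))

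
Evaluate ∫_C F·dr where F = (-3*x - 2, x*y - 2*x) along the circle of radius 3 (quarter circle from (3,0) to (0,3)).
57/2 - 9*pi/2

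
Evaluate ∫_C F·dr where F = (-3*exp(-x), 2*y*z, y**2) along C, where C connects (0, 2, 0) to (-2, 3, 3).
3*exp(2) + 24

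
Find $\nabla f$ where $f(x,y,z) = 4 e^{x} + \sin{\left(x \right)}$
(4*exp(x) + cos(x), 0, 0)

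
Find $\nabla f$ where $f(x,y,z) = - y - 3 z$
(0, -1, -3)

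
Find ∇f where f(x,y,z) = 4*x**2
(8*x, 0, 0)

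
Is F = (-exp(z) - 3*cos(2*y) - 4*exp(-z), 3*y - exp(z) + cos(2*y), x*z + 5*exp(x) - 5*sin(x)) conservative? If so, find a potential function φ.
No, ∇×F = (exp(z), -z - 5*exp(x) - exp(z) + 5*cos(x) + 4*exp(-z), -6*sin(2*y)) ≠ 0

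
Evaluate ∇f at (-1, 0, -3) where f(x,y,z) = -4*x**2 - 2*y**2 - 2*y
(8, -2, 0)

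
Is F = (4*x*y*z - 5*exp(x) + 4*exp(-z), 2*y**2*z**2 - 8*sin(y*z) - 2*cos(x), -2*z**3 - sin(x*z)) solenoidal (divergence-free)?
No, ∇·F = -x*cos(x*z) + 4*y*z**2 + 4*y*z - 6*z**2 - 8*z*cos(y*z) - 5*exp(x)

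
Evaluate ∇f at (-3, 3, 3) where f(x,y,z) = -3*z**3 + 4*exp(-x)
(-4*exp(3), 0, -81)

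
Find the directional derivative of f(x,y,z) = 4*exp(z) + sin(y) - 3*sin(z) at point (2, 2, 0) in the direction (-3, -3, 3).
sqrt(3)*(1 - cos(2))/3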